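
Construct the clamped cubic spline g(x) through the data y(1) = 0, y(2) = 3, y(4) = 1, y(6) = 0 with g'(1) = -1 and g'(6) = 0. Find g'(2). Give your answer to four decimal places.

3.1522

Put m_i = g'' at the i-th knot. Here h = (1, 2, 2) and Δ = (3, -1, -1/2), so the interior equations h_(i-1)·m_(i-1) + 2(h_(i-1)+h_i)·m_i + h_i·m_(i+1) = 6(Δ_i − Δ_(i-1)) read
  1·m_0 + 6·m_1 + 2·m_2 = 6(Δ_1 - Δ_0) = -24
  2·m_1 + 8·m_2 + 2·m_3 = 6(Δ_2 - Δ_1) = 3
Clamped end conditions give two more equations: 2h_0·m_0 + h_0·m_1 = 6(Δ_0 - g'(1)) = 24 and h_2·m_2 + 2h_2·m_3 = 6(g'(6) - Δ_2) = 3.
Solving the tridiagonal system: m_0 = 361/23, m_1 = -170/23, m_2 = 107/46, m_3 = -19/46.
On [2, 4], g'(x) = b_1 + 2c_1·(x - 2) + 3d_1·(x - 2)² with b_1 = Δ_1 - h_1(2m_1 + m_2)/6 = 145/46, c_1 = m_1/2 = -85/23, d_1 = (m_2 - m_1)/(6h_1) = 149/184. So g'(2) = 145/46.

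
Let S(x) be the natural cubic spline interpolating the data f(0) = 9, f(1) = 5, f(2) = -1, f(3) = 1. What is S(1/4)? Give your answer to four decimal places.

With m_i denoting the second derivative at x_i, h_i = 1, 1, 1, and Δ_i = (y_(i+1) − y_i)/h_i = -4, -6, 2:
  1·m_0 + 4·m_1 + 1·m_2 = 6(Δ_1 - Δ_0) = -12
  1·m_1 + 4·m_2 + 1·m_3 = 6(Δ_2 - Δ_1) = 48
Natural end conditions: m_0 = m_3 = 0.
Solving the tridiagonal system: m_0 = 0, m_1 = -32/5, m_2 = 68/5, m_3 = 0.
On [0, 1], S(x) = 9 - 44/15·x + 0·x² - 16/15·x³.
With x = 1/4: S(1/4) = 33/4.

8.2500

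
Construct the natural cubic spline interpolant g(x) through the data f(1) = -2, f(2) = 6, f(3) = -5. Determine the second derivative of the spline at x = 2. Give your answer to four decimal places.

With σ_i denoting the second derivative at x_i, h_i = 1, 1, and Δ_i = (y_(i+1) − y_i)/h_i = 8, -11:
  1·σ_0 + 4·σ_1 + 1·σ_2 = 6(Δ_1 - Δ_0) = -114
Natural end conditions: σ_0 = σ_2 = 0.
Solving the tridiagonal system: σ_0 = 0, σ_1 = -57/2, σ_2 = 0.

-28.5000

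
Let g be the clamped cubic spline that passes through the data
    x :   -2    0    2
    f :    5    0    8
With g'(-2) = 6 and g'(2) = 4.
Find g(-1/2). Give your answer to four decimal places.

Let σ_i = g''(x_i). Step sizes h_i = 2, 2; slopes of the chords Δ_i = (y_(i+1) - y_i)/h_i = -5/2, 4.
  2·σ_0 + 8·σ_1 + 2·σ_2 = 6(Δ_1 - Δ_0) = 39
Clamped end conditions give two more equations: 2h_0·σ_0 + h_0·σ_1 = 6(Δ_0 - g'(-2)) = -51 and h_1·σ_1 + 2h_1·σ_2 = 6(g'(2) - Δ_1) = 0.
Hence σ_0 = -145/8, σ_1 = 43/4, σ_2 = -43/8.
On [-2, 0], g(x) = 5 + 6·(x + 2) - 145/16·(x + 2)² + 77/32·(x + 2)³.
With (x + 2) = 3/2: g(-1/2) = 443/256.

1.7305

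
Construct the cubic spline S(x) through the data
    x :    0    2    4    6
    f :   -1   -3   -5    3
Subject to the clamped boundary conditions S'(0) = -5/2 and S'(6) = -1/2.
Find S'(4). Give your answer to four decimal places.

With σ_i denoting the second derivative at x_i, h_i = 2, 2, 2, and Δ_i = (y_(i+1) − y_i)/h_i = -1, -1, 4:
  2·σ_0 + 8·σ_1 + 2·σ_2 = 6(Δ_1 - Δ_0) = 0
  2·σ_1 + 8·σ_2 + 2·σ_3 = 6(Δ_2 - Δ_1) = 30
Clamped end conditions give two more equations: 2h_0·σ_0 + h_0·σ_1 = 6(Δ_0 - S'(0)) = 9 and h_2·σ_2 + 2h_2·σ_3 = 6(S'(6) - Δ_2) = -27.
Solving: σ_0 = 107/30, σ_1 = -79/30, σ_2 = 209/30, σ_3 = -307/30.
On [4, 6], S'(x) = b_2 + 2c_2·(x - 4) + 3d_2·(x - 4)² with b_2 = Δ_2 - h_2(2σ_2 + σ_3)/6 = 83/30, c_2 = σ_2/2 = 209/60, d_2 = (σ_3 - σ_2)/(6h_2) = -43/30. So S'(4) = 83/30.

2.7667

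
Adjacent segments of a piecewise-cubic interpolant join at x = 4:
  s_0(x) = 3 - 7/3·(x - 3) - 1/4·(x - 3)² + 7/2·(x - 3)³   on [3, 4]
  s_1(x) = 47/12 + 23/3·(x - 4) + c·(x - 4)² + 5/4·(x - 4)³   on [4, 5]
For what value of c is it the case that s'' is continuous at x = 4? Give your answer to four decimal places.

10.2500

s_0''(x) = -1/2 + 21·(x - 3), so s_0''(4) = 41/2. On the right, s_1''(4) = 2c, so c = 41/4.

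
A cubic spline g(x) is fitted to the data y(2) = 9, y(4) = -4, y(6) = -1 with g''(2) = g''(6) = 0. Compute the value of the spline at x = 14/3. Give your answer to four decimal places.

Write m_i for g''(x_i). With h_i = 2, 2 and divided differences Δ_i = -13/2, 3/2, the continuity of g' gives the tridiagonal system
  2·m_0 + 8·m_1 + 2·m_2 = 6(Δ_1 - Δ_0) = 48
Natural end conditions: m_0 = m_2 = 0.
Solving: m_0 = 0, m_1 = 6, m_2 = 0.
On [4, 6], g(x) = -4 - 5/2·(x - 4) + 3·(x - 4)² - 1/2·(x - 4)³.
With (x - 4) = 2/3: g(14/3) = -121/27.

-4.4815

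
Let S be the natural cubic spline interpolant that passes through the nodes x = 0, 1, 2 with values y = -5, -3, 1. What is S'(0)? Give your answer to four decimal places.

1.5000

Put M_i = S'' at the i-th knot. Here h = (1, 1) and Δ = (2, 4), so the interior equations h_(i-1)·M_(i-1) + 2(h_(i-1)+h_i)·M_i + h_i·M_(i+1) = 6(Δ_i − Δ_(i-1)) read
  1·M_0 + 4·M_1 + 1·M_2 = 6(Δ_1 - Δ_0) = 12
Natural end conditions: M_0 = M_2 = 0.
Solving the tridiagonal system: M_0 = 0, M_1 = 3, M_2 = 0.
On [0, 1], S'(x) = b_0 + 2c_0·x + 3d_0·x² with b_0 = Δ_0 - h_0(2M_0 + M_1)/6 = 3/2, c_0 = M_0/2 = 0, d_0 = (M_1 - M_0)/(6h_0) = 1/2. So S'(0) = 3/2.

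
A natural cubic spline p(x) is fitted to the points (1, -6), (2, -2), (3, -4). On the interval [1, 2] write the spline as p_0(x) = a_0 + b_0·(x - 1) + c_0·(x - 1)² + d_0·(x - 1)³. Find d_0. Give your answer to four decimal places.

-1.5000

Put m_i = p'' at the i-th knot. Here h = (1, 1) and Δ = (4, -2), so the interior equations h_(i-1)·m_(i-1) + 2(h_(i-1)+h_i)·m_i + h_i·m_(i+1) = 6(Δ_i − Δ_(i-1)) read
  1·m_0 + 4·m_1 + 1·m_2 = 6(Δ_1 - Δ_0) = -36
Natural end conditions: m_0 = m_2 = 0.
Solving: m_0 = 0, m_1 = -9, m_2 = 0.
On [1, 2], with p_0(x) = a_0 + b_0·(x - 1) + c_0·(x - 1)² + d_0·(x - 1)³: c_0 = m_0/2 = 0, d_0 = (m_1 - m_0)/(6h_0) = -3/2, b_0 = Δ_0 - h_0(2m_0 + m_1)/6 = 11/2.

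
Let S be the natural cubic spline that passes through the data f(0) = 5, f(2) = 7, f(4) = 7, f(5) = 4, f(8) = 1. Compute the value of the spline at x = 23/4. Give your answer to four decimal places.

With M_i denoting the second derivative at x_i, h_i = 2, 2, 1, 3, and Δ_i = (y_(i+1) − y_i)/h_i = 1, 0, -3, -1:
  2·M_0 + 8·M_1 + 2·M_2 = 6(Δ_1 - Δ_0) = -6
  2·M_1 + 6·M_2 + 1·M_3 = 6(Δ_2 - Δ_1) = -18
  1·M_2 + 8·M_3 + 3·M_4 = 6(Δ_3 - Δ_2) = 12
Natural end conditions: M_0 = M_4 = 0.
Solving the tridiagonal system: M_0 = 0, M_1 = 15/172, M_2 = -144/43, M_3 = 165/86, M_4 = 0.
On [5, 8], S(x) = 4 - 251/86·(x - 5) + 165/172·(x - 5)² - 55/516·(x - 5)³.
With (x - 5) = 3/4: S(23/4) = 25381/11008.

2.3057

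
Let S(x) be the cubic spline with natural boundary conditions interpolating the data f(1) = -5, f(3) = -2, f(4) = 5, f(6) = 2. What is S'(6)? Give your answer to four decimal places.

-4.7286

Put M_i = S'' at the i-th knot. Here h = (2, 1, 2) and Δ = (3/2, 7, -3/2), so the interior equations h_(i-1)·M_(i-1) + 2(h_(i-1)+h_i)·M_i + h_i·M_(i+1) = 6(Δ_i − Δ_(i-1)) read
  2·M_0 + 6·M_1 + 1·M_2 = 6(Δ_1 - Δ_0) = 33
  1·M_1 + 6·M_2 + 2·M_3 = 6(Δ_2 - Δ_1) = -51
Natural end conditions: M_0 = M_3 = 0.
Solving the tridiagonal system: M_0 = 0, M_1 = 249/35, M_2 = -339/35, M_3 = 0.
On [4, 6], S'(x) = b_2 + 2c_2·(x - 4) + 3d_2·(x - 4)² with b_2 = Δ_2 - h_2(2M_2 + M_3)/6 = 347/70, c_2 = M_2/2 = -339/70, d_2 = (M_3 - M_2)/(6h_2) = 113/140. So S'(6) = -331/70.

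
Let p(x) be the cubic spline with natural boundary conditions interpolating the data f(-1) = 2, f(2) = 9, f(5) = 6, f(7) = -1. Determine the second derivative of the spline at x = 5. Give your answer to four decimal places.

-1.0811

With M_i denoting the second derivative at x_i, h_i = 3, 3, 2, and Δ_i = (y_(i+1) − y_i)/h_i = 7/3, -1, -7/2:
  3·M_0 + 12·M_1 + 3·M_2 = 6(Δ_1 - Δ_0) = -20
  3·M_1 + 10·M_2 + 2·M_3 = 6(Δ_2 - Δ_1) = -15
Natural end conditions: M_0 = M_3 = 0.
Solving: M_0 = 0, M_1 = -155/111, M_2 = -40/37, M_3 = 0.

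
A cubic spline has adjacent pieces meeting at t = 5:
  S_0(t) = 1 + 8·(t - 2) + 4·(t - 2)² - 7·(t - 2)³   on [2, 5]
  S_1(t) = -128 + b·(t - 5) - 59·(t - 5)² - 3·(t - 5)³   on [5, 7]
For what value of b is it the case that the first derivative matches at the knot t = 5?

-157

S_0'(t) = 8 + 8·(t - 2) - 21·(t - 2)², so S_0'(5) = -157. On the right, S_1'(5) = b, so b = -157.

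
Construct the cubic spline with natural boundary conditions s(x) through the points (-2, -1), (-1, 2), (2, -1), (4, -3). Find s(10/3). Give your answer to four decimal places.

-2.5336

Let M_i = s''(x_i). Step sizes h_i = 1, 3, 2; slopes of the chords Δ_i = (y_(i+1) - y_i)/h_i = 3, -1, -1.
  1·M_0 + 8·M_1 + 3·M_2 = 6(Δ_1 - Δ_0) = -24
  3·M_1 + 10·M_2 + 2·M_3 = 6(Δ_2 - Δ_1) = 0
Natural end conditions: M_0 = M_3 = 0.
Hence M_0 = 0, M_1 = -240/71, M_2 = 72/71, M_3 = 0.
On [2, 4], s(x) = -1 - 119/71·(x - 2) + 36/71·(x - 2)² - 6/71·(x - 2)³.
With (x - 2) = 4/3: s(10/3) = -1619/639.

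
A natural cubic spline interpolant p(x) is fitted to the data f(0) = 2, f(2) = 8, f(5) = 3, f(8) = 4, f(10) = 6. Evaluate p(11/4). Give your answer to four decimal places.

7.7443

Put M_i = p'' at the i-th knot. Here h = (2, 3, 3, 2) and Δ = (3, -5/3, 1/3, 1), so the interior equations h_(i-1)·M_(i-1) + 2(h_(i-1)+h_i)·M_i + h_i·M_(i+1) = 6(Δ_i − Δ_(i-1)) read
  2·M_0 + 10·M_1 + 3·M_2 = 6(Δ_1 - Δ_0) = -28
  3·M_1 + 12·M_2 + 3·M_3 = 6(Δ_2 - Δ_1) = 12
  3·M_2 + 10·M_3 + 2·M_4 = 6(Δ_3 - Δ_2) = 4
Natural end conditions: M_0 = M_4 = 0.
Solving the tridiagonal system: M_0 = 0, M_1 = -286/85, M_2 = 32/17, M_3 = -14/85, M_4 = 0.
On [2, 5], p(x) = 8 + 193/255·(x - 2) - 143/85·(x - 2)² + 223/765·(x - 2)³.
With (x - 2) = 3/4: p(11/4) = 42129/5440.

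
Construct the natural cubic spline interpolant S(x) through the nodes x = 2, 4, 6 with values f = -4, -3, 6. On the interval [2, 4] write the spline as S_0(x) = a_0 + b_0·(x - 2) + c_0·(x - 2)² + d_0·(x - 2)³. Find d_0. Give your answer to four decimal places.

With σ_i denoting the second derivative at x_i, h_i = 2, 2, and Δ_i = (y_(i+1) − y_i)/h_i = 1/2, 9/2:
  2·σ_0 + 8·σ_1 + 2·σ_2 = 6(Δ_1 - Δ_0) = 24
Natural end conditions: σ_0 = σ_2 = 0.
Forward elimination and back-substitution give σ_0 = 0, σ_1 = 3, σ_2 = 0.
On [2, 4], with S_0(x) = a_0 + b_0·(x - 2) + c_0·(x - 2)² + d_0·(x - 2)³: c_0 = σ_0/2 = 0, d_0 = (σ_1 - σ_0)/(6h_0) = 1/4, b_0 = Δ_0 - h_0(2σ_0 + σ_1)/6 = -1/2.

0.2500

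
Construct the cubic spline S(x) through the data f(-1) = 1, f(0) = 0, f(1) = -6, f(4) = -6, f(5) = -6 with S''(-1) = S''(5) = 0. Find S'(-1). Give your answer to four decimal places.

0.5236

Let m_i = S''(x_i). Step sizes h_i = 1, 1, 3, 1; slopes of the chords Δ_i = (y_(i+1) - y_i)/h_i = -1, -6, 0, 0.
  1·m_0 + 4·m_1 + 1·m_2 = 6(Δ_1 - Δ_0) = -30
  1·m_1 + 8·m_2 + 3·m_3 = 6(Δ_2 - Δ_1) = 36
  3·m_2 + 8·m_3 + 1·m_4 = 6(Δ_3 - Δ_2) = 0
Natural end conditions: m_0 = m_4 = 0.
Solving the tridiagonal system: m_0 = 0, m_1 = -969/106, m_2 = 348/53, m_3 = -261/106, m_4 = 0.
On [-1, 0], S'(x) = b_0 + 2c_0·(x + 1) + 3d_0·(x + 1)² with b_0 = Δ_0 - h_0(2m_0 + m_1)/6 = 111/212, c_0 = m_0/2 = 0, d_0 = (m_1 - m_0)/(6h_0) = -323/212. So S'(-1) = 111/212.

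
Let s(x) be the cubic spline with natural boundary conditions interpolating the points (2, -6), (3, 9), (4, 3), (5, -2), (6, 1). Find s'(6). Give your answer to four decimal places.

4.6964

Let m_i = s''(x_i). Step sizes h_i = 1, 1, 1, 1; slopes of the chords Δ_i = (y_(i+1) - y_i)/h_i = 15, -6, -5, 3.
  1·m_0 + 4·m_1 + 1·m_2 = 6(Δ_1 - Δ_0) = -126
  1·m_1 + 4·m_2 + 1·m_3 = 6(Δ_2 - Δ_1) = 6
  1·m_2 + 4·m_3 + 1·m_4 = 6(Δ_3 - Δ_2) = 48
Natural end conditions: m_0 = m_4 = 0.
Hence m_0 = 0, m_1 = -933/28, m_2 = 51/7, m_3 = 285/28, m_4 = 0.
On [5, 6], s'(x) = b_3 + 2c_3·(x - 5) + 3d_3·(x - 5)² with b_3 = Δ_3 - h_3(2m_3 + m_4)/6 = -11/28, c_3 = m_3/2 = 285/56, d_3 = (m_4 - m_3)/(6h_3) = -95/56. So s'(6) = 263/56.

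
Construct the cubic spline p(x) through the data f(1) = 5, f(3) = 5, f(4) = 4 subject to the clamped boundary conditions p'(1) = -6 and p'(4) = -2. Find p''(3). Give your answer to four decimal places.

Put M_i = p'' at the i-th knot. Here h = (2, 1) and Δ = (0, -1), so the interior equations h_(i-1)·M_(i-1) + 2(h_(i-1)+h_i)·M_i + h_i·M_(i+1) = 6(Δ_i − Δ_(i-1)) read
  2·M_0 + 6·M_1 + 1·M_2 = 6(Δ_1 - Δ_0) = -6
Clamped end conditions give two more equations: 2h_0·M_0 + h_0·M_1 = 6(Δ_0 - p'(1)) = 36 and h_1·M_1 + 2h_1·M_2 = 6(p'(4) - Δ_1) = -6.
Forward elimination and back-substitution give M_0 = 34/3, M_1 = -14/3, M_2 = -2/3.

-4.6667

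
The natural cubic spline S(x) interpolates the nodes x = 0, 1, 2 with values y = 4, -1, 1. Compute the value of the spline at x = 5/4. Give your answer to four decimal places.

Write m_i for S''(x_i). With h_i = 1, 1 and divided differences Δ_i = -5, 2, the continuity of S' gives the tridiagonal system
  1·m_0 + 4·m_1 + 1·m_2 = 6(Δ_1 - Δ_0) = 42
Natural end conditions: m_0 = m_2 = 0.
Hence m_0 = 0, m_1 = 21/2, m_2 = 0.
On [1, 2], S(x) = -1 - 3/2·(x - 1) + 21/4·(x - 1)² - 7/4·(x - 1)³.
With (x - 1) = 1/4: S(5/4) = -275/256.

-1.0742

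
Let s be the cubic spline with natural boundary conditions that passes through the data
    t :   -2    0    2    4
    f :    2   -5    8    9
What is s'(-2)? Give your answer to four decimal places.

-6.5667

Let σ_i = s''(x_i). Step sizes h_i = 2, 2, 2; slopes of the chords Δ_i = (y_(i+1) - y_i)/h_i = -7/2, 13/2, 1/2.
  2·σ_0 + 8·σ_1 + 2·σ_2 = 6(Δ_1 - Δ_0) = 60
  2·σ_1 + 8·σ_2 + 2·σ_3 = 6(Δ_2 - Δ_1) = -36
Natural end conditions: σ_0 = σ_3 = 0.
Forward elimination and back-substitution give σ_0 = 0, σ_1 = 46/5, σ_2 = -34/5, σ_3 = 0.
On [-2, 0], s'(t) = b_0 + 2c_0·(t + 2) + 3d_0·(t + 2)² with b_0 = Δ_0 - h_0(2σ_0 + σ_1)/6 = -197/30, c_0 = σ_0/2 = 0, d_0 = (σ_1 - σ_0)/(6h_0) = 23/30. So s'(-2) = -197/30.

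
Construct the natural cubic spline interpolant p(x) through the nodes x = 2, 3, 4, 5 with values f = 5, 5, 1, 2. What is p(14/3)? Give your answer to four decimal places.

1.1926

Write m_i for p''(x_i). With h_i = 1, 1, 1 and divided differences Δ_i = 0, -4, 1, the continuity of p' gives the tridiagonal system
  1·m_0 + 4·m_1 + 1·m_2 = 6(Δ_1 - Δ_0) = -24
  1·m_1 + 4·m_2 + 1·m_3 = 6(Δ_2 - Δ_1) = 30
Natural end conditions: m_0 = m_3 = 0.
Solving: m_0 = 0, m_1 = -42/5, m_2 = 48/5, m_3 = 0.
On [4, 5], p(x) = 1 - 11/5·(x - 4) + 24/5·(x - 4)² - 8/5·(x - 4)³.
With (x - 4) = 2/3: p(14/3) = 161/135.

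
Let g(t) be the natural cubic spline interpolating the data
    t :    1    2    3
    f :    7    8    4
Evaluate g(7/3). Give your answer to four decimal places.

7.1296

Write M_i for g''(x_i). With h_i = 1, 1 and divided differences Δ_i = 1, -4, the continuity of g' gives the tridiagonal system
  1·M_0 + 4·M_1 + 1·M_2 = 6(Δ_1 - Δ_0) = -30
Natural end conditions: M_0 = M_2 = 0.
Solving: M_0 = 0, M_1 = -15/2, M_2 = 0.
On [2, 3], g(t) = 8 - 3/2·(t - 2) - 15/4·(t - 2)² + 5/4·(t - 2)³.
With (t - 2) = 1/3: g(7/3) = 385/54.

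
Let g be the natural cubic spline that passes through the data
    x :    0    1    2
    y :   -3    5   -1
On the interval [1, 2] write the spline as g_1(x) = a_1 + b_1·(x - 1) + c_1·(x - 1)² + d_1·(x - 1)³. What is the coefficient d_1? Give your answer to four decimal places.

Let m_i = g''(x_i). Step sizes h_i = 1, 1; slopes of the chords Δ_i = (y_(i+1) - y_i)/h_i = 8, -6.
  1·m_0 + 4·m_1 + 1·m_2 = 6(Δ_1 - Δ_0) = -84
Natural end conditions: m_0 = m_2 = 0.
Forward elimination and back-substitution give m_0 = 0, m_1 = -21, m_2 = 0.
On [1, 2], with g_1(x) = a_1 + b_1·(x - 1) + c_1·(x - 1)² + d_1·(x - 1)³: c_1 = m_1/2 = -21/2, d_1 = (m_2 - m_1)/(6h_1) = 7/2, b_1 = Δ_1 - h_1(2m_1 + m_2)/6 = 1.

3.5000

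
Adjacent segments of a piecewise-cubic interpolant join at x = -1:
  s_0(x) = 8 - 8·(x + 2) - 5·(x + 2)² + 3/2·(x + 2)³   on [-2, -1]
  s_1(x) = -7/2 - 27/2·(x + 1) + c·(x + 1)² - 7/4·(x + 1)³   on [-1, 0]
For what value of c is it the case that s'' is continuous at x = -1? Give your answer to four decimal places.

s_0''(x) = -10 + 9·(x + 2), so s_0''(-1) = -1. On the right, s_1''(-1) = 2c, so c = -1/2.

-0.5000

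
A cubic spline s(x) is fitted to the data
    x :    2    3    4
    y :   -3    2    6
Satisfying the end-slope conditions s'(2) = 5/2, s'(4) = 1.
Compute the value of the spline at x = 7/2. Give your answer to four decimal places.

Write M_i for s''(x_i). With h_i = 1, 1 and divided differences Δ_i = 5, 4, the continuity of s' gives the tridiagonal system
  1·M_0 + 4·M_1 + 1·M_2 = 6(Δ_1 - Δ_0) = -6
Clamped end conditions give two more equations: 2h_0·M_0 + h_0·M_1 = 6(Δ_0 - s'(2)) = 15 and h_1·M_1 + 2h_1·M_2 = 6(s'(4) - Δ_1) = -18.
Solving: M_0 = 33/4, M_1 = -3/2, M_2 = -33/4.
On [3, 4], s(x) = 2 + 47/8·(x - 3) - 3/4·(x - 3)² - 9/8·(x - 3)³.
With (x - 3) = 1/2: s(7/2) = 295/64.

4.6094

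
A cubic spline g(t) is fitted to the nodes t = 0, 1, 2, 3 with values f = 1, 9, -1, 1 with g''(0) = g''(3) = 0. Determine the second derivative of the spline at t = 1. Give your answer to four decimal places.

Write m_i for g''(x_i). With h_i = 1, 1, 1 and divided differences Δ_i = 8, -10, 2, the continuity of g' gives the tridiagonal system
  1·m_0 + 4·m_1 + 1·m_2 = 6(Δ_1 - Δ_0) = -108
  1·m_1 + 4·m_2 + 1·m_3 = 6(Δ_2 - Δ_1) = 72
Natural end conditions: m_0 = m_3 = 0.
Hence m_0 = 0, m_1 = -168/5, m_2 = 132/5, m_3 = 0.

-33.6000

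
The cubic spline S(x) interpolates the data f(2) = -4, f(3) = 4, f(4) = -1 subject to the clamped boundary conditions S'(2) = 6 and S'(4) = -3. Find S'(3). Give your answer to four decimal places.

Put M_i = S'' at the i-th knot. Here h = (1, 1) and Δ = (8, -5), so the interior equations h_(i-1)·M_(i-1) + 2(h_(i-1)+h_i)·M_i + h_i·M_(i+1) = 6(Δ_i − Δ_(i-1)) read
  1·M_0 + 4·M_1 + 1·M_2 = 6(Δ_1 - Δ_0) = -78
Clamped end conditions give two more equations: 2h_0·M_0 + h_0·M_1 = 6(Δ_0 - S'(2)) = 12 and h_1·M_1 + 2h_1·M_2 = 6(S'(4) - Δ_1) = 12.
Hence M_0 = 21, M_1 = -30, M_2 = 21.
On [3, 4], S'(x) = b_1 + 2c_1·(x - 3) + 3d_1·(x - 3)² with b_1 = Δ_1 - h_1(2M_1 + M_2)/6 = 3/2, c_1 = M_1/2 = -15, d_1 = (M_2 - M_1)/(6h_1) = 17/2. So S'(3) = 3/2.

1.5000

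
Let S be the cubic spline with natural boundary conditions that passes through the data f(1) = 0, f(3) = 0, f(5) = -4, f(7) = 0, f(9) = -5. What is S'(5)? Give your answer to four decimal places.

Let σ_i = S''(x_i). Step sizes h_i = 2, 2, 2, 2; slopes of the chords Δ_i = (y_(i+1) - y_i)/h_i = 0, -2, 2, -5/2.
  2·σ_0 + 8·σ_1 + 2·σ_2 = 6(Δ_1 - Δ_0) = -12
  2·σ_1 + 8·σ_2 + 2·σ_3 = 6(Δ_2 - Δ_1) = 24
  2·σ_2 + 8·σ_3 + 2·σ_4 = 6(Δ_3 - Δ_2) = -27
Natural end conditions: σ_0 = σ_4 = 0.
Solving the tridiagonal system: σ_0 = 0, σ_1 = -303/112, σ_2 = 135/28, σ_3 = -513/112, σ_4 = 0.
On [5, 7], S'(x) = b_2 + 2c_2·(x - 5) + 3d_2·(x - 5)² with b_2 = Δ_2 - h_2(2σ_2 + σ_3)/6 = 5/16, c_2 = σ_2/2 = 135/56, d_2 = (σ_3 - σ_2)/(6h_2) = -351/448. So S'(5) = 5/16.

0.3125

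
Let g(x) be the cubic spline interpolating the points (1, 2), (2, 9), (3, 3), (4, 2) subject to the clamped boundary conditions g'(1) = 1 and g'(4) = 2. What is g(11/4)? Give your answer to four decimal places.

4.9156

Let M_i = g''(x_i). Step sizes h_i = 1, 1, 1; slopes of the chords Δ_i = (y_(i+1) - y_i)/h_i = 7, -6, -1.
  1·M_0 + 4·M_1 + 1·M_2 = 6(Δ_1 - Δ_0) = -78
  1·M_1 + 4·M_2 + 1·M_3 = 6(Δ_2 - Δ_1) = 30
Clamped end conditions give two more equations: 2h_0·M_0 + h_0·M_1 = 6(Δ_0 - g'(1)) = 36 and h_2·M_2 + 2h_2·M_3 = 6(g'(4) - Δ_2) = 18.
Solving the tridiagonal system: M_0 = 508/15, M_1 = -476/15, M_2 = 226/15, M_3 = 22/15.
On [2, 3], g(x) = 9 + 31/15·(x - 2) - 238/15·(x - 2)² + 39/5·(x - 2)³.
With (x - 2) = 3/4: g(11/4) = 1573/320.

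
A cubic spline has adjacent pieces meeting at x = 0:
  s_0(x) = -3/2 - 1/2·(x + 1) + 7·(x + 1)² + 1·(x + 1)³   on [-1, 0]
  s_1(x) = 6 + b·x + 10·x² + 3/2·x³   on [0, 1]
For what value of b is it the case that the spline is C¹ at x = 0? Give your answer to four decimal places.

s_0'(x) = -1/2 + 14·(x + 1) + 3·(x + 1)², so s_0'(0) = 33/2. On the right, s_1'(0) = b, so b = 33/2.

16.5000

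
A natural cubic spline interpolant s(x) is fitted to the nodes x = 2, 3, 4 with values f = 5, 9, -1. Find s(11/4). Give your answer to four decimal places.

Let σ_i = s''(x_i). Step sizes h_i = 1, 1; slopes of the chords Δ_i = (y_(i+1) - y_i)/h_i = 4, -10.
  1·σ_0 + 4·σ_1 + 1·σ_2 = 6(Δ_1 - Δ_0) = -84
Natural end conditions: σ_0 = σ_2 = 0.
Hence σ_0 = 0, σ_1 = -21, σ_2 = 0.
On [2, 3], s(x) = 5 + 15/2·(x - 2) + 0·(x - 2)² - 7/2·(x - 2)³.
With (x - 2) = 3/4: s(11/4) = 1171/128.

9.1484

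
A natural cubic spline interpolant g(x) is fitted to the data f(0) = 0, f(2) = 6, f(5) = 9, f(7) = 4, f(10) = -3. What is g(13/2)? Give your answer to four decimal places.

Put m_i = g'' at the i-th knot. Here h = (2, 3, 2, 3) and Δ = (3, 1, -5/2, -7/3), so the interior equations h_(i-1)·m_(i-1) + 2(h_(i-1)+h_i)·m_i + h_i·m_(i+1) = 6(Δ_i − Δ_(i-1)) read
  2·m_0 + 10·m_1 + 3·m_2 = 6(Δ_1 - Δ_0) = -12
  3·m_1 + 10·m_2 + 2·m_3 = 6(Δ_2 - Δ_1) = -21
  2·m_2 + 10·m_3 + 3·m_4 = 6(Δ_3 - Δ_2) = 1
Natural end conditions: m_0 = m_4 = 0.
Hence m_0 = 0, m_1 = -86/145, m_2 = -176/87, m_3 = 439/870, m_4 = 0.
On [5, 7], g(x) = 9 - 574/435·(x - 5) - 88/87·(x - 5)² + 733/3480·(x - 5)³.
With (x - 5) = 3/2: g(13/2) = 50629/9280.

5.4557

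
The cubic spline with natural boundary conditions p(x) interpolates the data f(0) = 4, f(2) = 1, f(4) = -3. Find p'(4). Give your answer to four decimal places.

-2.1250

Write m_i for p''(x_i). With h_i = 2, 2 and divided differences Δ_i = -3/2, -2, the continuity of p' gives the tridiagonal system
  2·m_0 + 8·m_1 + 2·m_2 = 6(Δ_1 - Δ_0) = -3
Natural end conditions: m_0 = m_2 = 0.
Hence m_0 = 0, m_1 = -3/8, m_2 = 0.
On [2, 4], p'(x) = b_1 + 2c_1·(x - 2) + 3d_1·(x - 2)² with b_1 = Δ_1 - h_1(2m_1 + m_2)/6 = -7/4, c_1 = m_1/2 = -3/16, d_1 = (m_2 - m_1)/(6h_1) = 1/32. So p'(4) = -17/8.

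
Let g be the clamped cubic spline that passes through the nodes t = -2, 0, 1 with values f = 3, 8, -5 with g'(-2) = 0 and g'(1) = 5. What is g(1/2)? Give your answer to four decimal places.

-0.8021

Put m_i = g'' at the i-th knot. Here h = (2, 1) and Δ = (5/2, -13), so the interior equations h_(i-1)·m_(i-1) + 2(h_(i-1)+h_i)·m_i + h_i·m_(i+1) = 6(Δ_i − Δ_(i-1)) read
  2·m_0 + 6·m_1 + 1·m_2 = 6(Δ_1 - Δ_0) = -93
Clamped end conditions give two more equations: 2h_0·m_0 + h_0·m_1 = 6(Δ_0 - g'(-2)) = 15 and h_1·m_1 + 2h_1·m_2 = 6(g'(1) - Δ_1) = 108.
Solving the tridiagonal system: m_0 = 251/12, m_1 = -103/3, m_2 = 427/6.
On [0, 1], g(t) = 8 - 161/12·t - 103/6·t² + 211/12·t³.
With t = 1/2: g(1/2) = -77/96.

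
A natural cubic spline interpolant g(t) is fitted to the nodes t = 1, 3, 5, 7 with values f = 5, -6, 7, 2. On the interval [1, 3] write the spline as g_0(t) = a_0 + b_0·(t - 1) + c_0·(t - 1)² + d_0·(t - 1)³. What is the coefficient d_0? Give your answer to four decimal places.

Let M_i = g''(x_i). Step sizes h_i = 2, 2, 2; slopes of the chords Δ_i = (y_(i+1) - y_i)/h_i = -11/2, 13/2, -5/2.
  2·M_0 + 8·M_1 + 2·M_2 = 6(Δ_1 - Δ_0) = 72
  2·M_1 + 8·M_2 + 2·M_3 = 6(Δ_2 - Δ_1) = -54
Natural end conditions: M_0 = M_3 = 0.
Forward elimination and back-substitution give M_0 = 0, M_1 = 57/5, M_2 = -48/5, M_3 = 0.
On [1, 3], with g_0(t) = a_0 + b_0·(t - 1) + c_0·(t - 1)² + d_0·(t - 1)³: c_0 = M_0/2 = 0, d_0 = (M_1 - M_0)/(6h_0) = 19/20, b_0 = Δ_0 - h_0(2M_0 + M_1)/6 = -93/10.

0.9500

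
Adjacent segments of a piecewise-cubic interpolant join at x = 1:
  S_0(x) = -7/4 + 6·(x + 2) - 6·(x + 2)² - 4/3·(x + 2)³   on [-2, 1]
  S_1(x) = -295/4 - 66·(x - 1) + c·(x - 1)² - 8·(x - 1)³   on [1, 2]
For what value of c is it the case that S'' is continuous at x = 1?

-18

S_0''(x) = -12 - 8·(x + 2), so S_0''(1) = -36. On the right, S_1''(1) = 2c, so c = -18.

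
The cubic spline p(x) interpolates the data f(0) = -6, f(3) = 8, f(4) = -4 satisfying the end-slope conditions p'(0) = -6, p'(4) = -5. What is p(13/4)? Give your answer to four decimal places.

Let σ_i = p''(x_i). Step sizes h_i = 3, 1; slopes of the chords Δ_i = (y_(i+1) - y_i)/h_i = 14/3, -12.
  3·σ_0 + 8·σ_1 + 1·σ_2 = 6(Δ_1 - Δ_0) = -100
Clamped end conditions give two more equations: 2h_0·σ_0 + h_0·σ_1 = 6(Δ_0 - p'(0)) = 64 and h_1·σ_1 + 2h_1·σ_2 = 6(p'(4) - Δ_1) = 42.
Solving the tridiagonal system: σ_0 = 281/12, σ_1 = -51/2, σ_2 = 135/4.
On [3, 4], p(x) = 8 - 73/8·(x - 3) - 51/4·(x - 3)² + 79/8·(x - 3)³.
With (x - 3) = 1/4: p(13/4) = 2599/512.

5.0762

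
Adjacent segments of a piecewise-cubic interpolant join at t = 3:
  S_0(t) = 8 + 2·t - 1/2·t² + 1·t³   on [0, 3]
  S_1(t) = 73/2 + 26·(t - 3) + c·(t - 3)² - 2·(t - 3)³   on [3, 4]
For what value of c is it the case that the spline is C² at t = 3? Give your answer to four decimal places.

8.5000

S_0''(t) = -1 + 6·t, so S_0''(3) = 17. On the right, S_1''(3) = 2c, so c = 17/2.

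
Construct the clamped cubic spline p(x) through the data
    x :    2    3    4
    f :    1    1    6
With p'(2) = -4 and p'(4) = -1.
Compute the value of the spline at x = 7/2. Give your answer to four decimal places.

With M_i denoting the second derivative at x_i, h_i = 1, 1, and Δ_i = (y_(i+1) − y_i)/h_i = 0, 5:
  1·M_0 + 4·M_1 + 1·M_2 = 6(Δ_1 - Δ_0) = 30
Clamped end conditions give two more equations: 2h_0·M_0 + h_0·M_1 = 6(Δ_0 - p'(2)) = 24 and h_1·M_1 + 2h_1·M_2 = 6(p'(4) - Δ_1) = -36.
Solving the tridiagonal system: M_0 = 6, M_1 = 12, M_2 = -24.
On [3, 4], p(x) = 1 + 5·(x - 3) + 6·(x - 3)² - 6·(x - 3)³.
With (x - 3) = 1/2: p(7/2) = 17/4.

4.2500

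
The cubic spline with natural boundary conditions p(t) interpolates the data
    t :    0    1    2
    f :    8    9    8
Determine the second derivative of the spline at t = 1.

Write M_i for p''(x_i). With h_i = 1, 1 and divided differences Δ_i = 1, -1, the continuity of p' gives the tridiagonal system
  1·M_0 + 4·M_1 + 1·M_2 = 6(Δ_1 - Δ_0) = -12
Natural end conditions: M_0 = M_2 = 0.
Solving the tridiagonal system: M_0 = 0, M_1 = -3, M_2 = 0.

-3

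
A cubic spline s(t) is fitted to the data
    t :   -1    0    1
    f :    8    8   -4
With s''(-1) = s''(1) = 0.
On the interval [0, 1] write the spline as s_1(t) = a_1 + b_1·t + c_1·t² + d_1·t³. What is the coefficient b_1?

-6

With M_i denoting the second derivative at x_i, h_i = 1, 1, and Δ_i = (y_(i+1) − y_i)/h_i = 0, -12:
  1·M_0 + 4·M_1 + 1·M_2 = 6(Δ_1 - Δ_0) = -72
Natural end conditions: M_0 = M_2 = 0.
Hence M_0 = 0, M_1 = -18, M_2 = 0.
On [0, 1], with s_1(t) = a_1 + b_1·t + c_1·t² + d_1·t³: c_1 = M_1/2 = -9, d_1 = (M_2 - M_1)/(6h_1) = 3, b_1 = Δ_1 - h_1(2M_1 + M_2)/6 = -6.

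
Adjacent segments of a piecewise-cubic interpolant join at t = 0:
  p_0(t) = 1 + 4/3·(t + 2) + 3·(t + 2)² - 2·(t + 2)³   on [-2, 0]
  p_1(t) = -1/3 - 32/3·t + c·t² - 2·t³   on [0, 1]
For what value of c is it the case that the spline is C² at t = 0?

p_0''(t) = 6 - 12·(t + 2), so p_0''(0) = -18. On the right, p_1''(0) = 2c, so c = -9.

-9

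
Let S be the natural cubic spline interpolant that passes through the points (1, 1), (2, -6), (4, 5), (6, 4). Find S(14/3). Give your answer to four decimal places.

With m_i denoting the second derivative at x_i, h_i = 1, 2, 2, and Δ_i = (y_(i+1) − y_i)/h_i = -7, 11/2, -1/2:
  1·m_0 + 6·m_1 + 2·m_2 = 6(Δ_1 - Δ_0) = 75
  2·m_1 + 8·m_2 + 2·m_3 = 6(Δ_2 - Δ_1) = -36
Natural end conditions: m_0 = m_3 = 0.
Solving the tridiagonal system: m_0 = 0, m_1 = 168/11, m_2 = -183/22, m_3 = 0.
On [4, 6], S(x) = 5 + 111/22·(x - 4) - 183/44·(x - 4)² + 61/88·(x - 4)³.
With (x - 4) = 2/3: S(14/3) = 1996/297.

6.7205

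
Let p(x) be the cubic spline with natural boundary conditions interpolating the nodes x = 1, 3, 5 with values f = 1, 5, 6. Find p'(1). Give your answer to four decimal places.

2.3750

Let m_i = p''(x_i). Step sizes h_i = 2, 2; slopes of the chords Δ_i = (y_(i+1) - y_i)/h_i = 2, 1/2.
  2·m_0 + 8·m_1 + 2·m_2 = 6(Δ_1 - Δ_0) = -9
Natural end conditions: m_0 = m_2 = 0.
Hence m_0 = 0, m_1 = -9/8, m_2 = 0.
On [1, 3], p'(x) = b_0 + 2c_0·(x - 1) + 3d_0·(x - 1)² with b_0 = Δ_0 - h_0(2m_0 + m_1)/6 = 19/8, c_0 = m_0/2 = 0, d_0 = (m_1 - m_0)/(6h_0) = -3/32. So p'(1) = 19/8.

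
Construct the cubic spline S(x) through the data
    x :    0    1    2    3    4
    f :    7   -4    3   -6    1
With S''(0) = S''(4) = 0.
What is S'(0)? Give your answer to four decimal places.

Write σ_i for S''(x_i). With h_i = 1, 1, 1, 1 and divided differences Δ_i = -11, 7, -9, 7, the continuity of S' gives the tridiagonal system
  1·σ_0 + 4·σ_1 + 1·σ_2 = 6(Δ_1 - Δ_0) = 108
  1·σ_1 + 4·σ_2 + 1·σ_3 = 6(Δ_2 - Δ_1) = -96
  1·σ_2 + 4·σ_3 + 1·σ_4 = 6(Δ_3 - Δ_2) = 96
Natural end conditions: σ_0 = σ_4 = 0.
Forward elimination and back-substitution give σ_0 = 0, σ_1 = 75/2, σ_2 = -42, σ_3 = 69/2, σ_4 = 0.
On [0, 1], S'(x) = b_0 + 2c_0·x + 3d_0·x² with b_0 = Δ_0 - h_0(2σ_0 + σ_1)/6 = -69/4, c_0 = σ_0/2 = 0, d_0 = (σ_1 - σ_0)/(6h_0) = 25/4. So S'(0) = -69/4.

-17.2500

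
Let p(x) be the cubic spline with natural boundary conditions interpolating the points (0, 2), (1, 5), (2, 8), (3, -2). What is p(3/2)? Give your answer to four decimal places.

7.4750

Put M_i = p'' at the i-th knot. Here h = (1, 1, 1) and Δ = (3, 3, -10), so the interior equations h_(i-1)·M_(i-1) + 2(h_(i-1)+h_i)·M_i + h_i·M_(i+1) = 6(Δ_i − Δ_(i-1)) read
  1·M_0 + 4·M_1 + 1·M_2 = 6(Δ_1 - Δ_0) = 0
  1·M_1 + 4·M_2 + 1·M_3 = 6(Δ_2 - Δ_1) = -78
Natural end conditions: M_0 = M_3 = 0.
Forward elimination and back-substitution give M_0 = 0, M_1 = 26/5, M_2 = -104/5, M_3 = 0.
On [1, 2], p(x) = 5 + 71/15·(x - 1) + 13/5·(x - 1)² - 13/3·(x - 1)³.
With (x - 1) = 1/2: p(3/2) = 299/40.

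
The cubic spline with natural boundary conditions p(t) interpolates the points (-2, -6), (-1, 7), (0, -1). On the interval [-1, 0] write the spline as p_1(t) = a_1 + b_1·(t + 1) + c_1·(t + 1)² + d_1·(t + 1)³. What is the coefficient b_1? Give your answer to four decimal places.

Put σ_i = p'' at the i-th knot. Here h = (1, 1) and Δ = (13, -8), so the interior equations h_(i-1)·σ_(i-1) + 2(h_(i-1)+h_i)·σ_i + h_i·σ_(i+1) = 6(Δ_i − Δ_(i-1)) read
  1·σ_0 + 4·σ_1 + 1·σ_2 = 6(Δ_1 - Δ_0) = -126
Natural end conditions: σ_0 = σ_2 = 0.
Forward elimination and back-substitution give σ_0 = 0, σ_1 = -63/2, σ_2 = 0.
On [-1, 0], with p_1(t) = a_1 + b_1·(t + 1) + c_1·(t + 1)² + d_1·(t + 1)³: c_1 = σ_1/2 = -63/4, d_1 = (σ_2 - σ_1)/(6h_1) = 21/4, b_1 = Δ_1 - h_1(2σ_1 + σ_2)/6 = 5/2.

2.5000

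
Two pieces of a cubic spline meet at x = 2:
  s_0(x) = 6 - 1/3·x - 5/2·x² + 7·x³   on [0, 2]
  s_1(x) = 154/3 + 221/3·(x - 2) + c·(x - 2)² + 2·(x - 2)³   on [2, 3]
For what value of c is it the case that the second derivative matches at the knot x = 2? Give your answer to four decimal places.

s_0''(x) = -5 + 42·x, so s_0''(2) = 79. On the right, s_1''(2) = 2c, so c = 79/2.

39.5000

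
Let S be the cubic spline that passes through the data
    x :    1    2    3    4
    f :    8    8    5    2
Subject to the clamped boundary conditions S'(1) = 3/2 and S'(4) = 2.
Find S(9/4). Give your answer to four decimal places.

7.5422

Let M_i = S''(x_i). Step sizes h_i = 1, 1, 1; slopes of the chords Δ_i = (y_(i+1) - y_i)/h_i = 0, -3, -3.
  1·M_0 + 4·M_1 + 1·M_2 = 6(Δ_1 - Δ_0) = -18
  1·M_1 + 4·M_2 + 1·M_3 = 6(Δ_2 - Δ_1) = 0
Clamped end conditions give two more equations: 2h_0·M_0 + h_0·M_1 = 6(Δ_0 - S'(1)) = -9 and h_2·M_2 + 2h_2·M_3 = 6(S'(4) - Δ_2) = 30.
Forward elimination and back-substitution give M_0 = -46/15, M_1 = -43/15, M_2 = -52/15, M_3 = 251/15.
On [2, 3], S(x) = 8 - 22/15·(x - 2) - 43/30·(x - 2)² - 1/10·(x - 2)³.
With (x - 2) = 1/4: S(9/4) = 4827/640.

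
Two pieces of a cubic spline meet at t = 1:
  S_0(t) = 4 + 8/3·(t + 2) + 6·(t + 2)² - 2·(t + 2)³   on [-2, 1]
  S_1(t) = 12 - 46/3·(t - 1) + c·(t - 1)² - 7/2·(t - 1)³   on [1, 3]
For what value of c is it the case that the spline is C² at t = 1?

-12

S_0''(t) = 12 - 12·(t + 2), so S_0''(1) = -24. On the right, S_1''(1) = 2c, so c = -12.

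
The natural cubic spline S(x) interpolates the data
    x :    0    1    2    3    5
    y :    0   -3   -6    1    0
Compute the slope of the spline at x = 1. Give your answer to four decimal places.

-4.5698

Write m_i for S''(x_i). With h_i = 1, 1, 1, 2 and divided differences Δ_i = -3, -3, 7, -1/2, the continuity of S' gives the tridiagonal system
  1·m_0 + 4·m_1 + 1·m_2 = 6(Δ_1 - Δ_0) = 0
  1·m_1 + 4·m_2 + 1·m_3 = 6(Δ_2 - Δ_1) = 60
  1·m_2 + 6·m_3 + 2·m_4 = 6(Δ_3 - Δ_2) = -45
Natural end conditions: m_0 = m_4 = 0.
Forward elimination and back-substitution give m_0 = 0, m_1 = -405/86, m_2 = 810/43, m_3 = -915/86, m_4 = 0.
On [1, 2], S'(x) = b_1 + 2c_1·(x - 1) + 3d_1·(x - 1)² with b_1 = Δ_1 - h_1(2m_1 + m_2)/6 = -393/86, c_1 = m_1/2 = -405/172, d_1 = (m_2 - m_1)/(6h_1) = 675/172. So S'(1) = -393/86.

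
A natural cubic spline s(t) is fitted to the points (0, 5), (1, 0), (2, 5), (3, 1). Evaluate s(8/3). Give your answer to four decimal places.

With M_i denoting the second derivative at x_i, h_i = 1, 1, 1, and Δ_i = (y_(i+1) − y_i)/h_i = -5, 5, -4:
  1·M_0 + 4·M_1 + 1·M_2 = 6(Δ_1 - Δ_0) = 60
  1·M_1 + 4·M_2 + 1·M_3 = 6(Δ_2 - Δ_1) = -54
Natural end conditions: M_0 = M_3 = 0.
Solving the tridiagonal system: M_0 = 0, M_1 = 98/5, M_2 = -92/5, M_3 = 0.
On [2, 3], s(t) = 5 + 32/15·(t - 2) - 46/5·(t - 2)² + 46/15·(t - 2)³.
With (t - 2) = 2/3: s(8/3) = 1313/405.

3.2420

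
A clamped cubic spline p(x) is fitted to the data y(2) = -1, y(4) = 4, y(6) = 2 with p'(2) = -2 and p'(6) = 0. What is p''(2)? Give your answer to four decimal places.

Put m_i = p'' at the i-th knot. Here h = (2, 2) and Δ = (5/2, -1), so the interior equations h_(i-1)·m_(i-1) + 2(h_(i-1)+h_i)·m_i + h_i·m_(i+1) = 6(Δ_i − Δ_(i-1)) read
  2·m_0 + 8·m_1 + 2·m_2 = 6(Δ_1 - Δ_0) = -21
Clamped end conditions give two more equations: 2h_0·m_0 + h_0·m_1 = 6(Δ_0 - p'(2)) = 27 and h_1·m_1 + 2h_1·m_2 = 6(p'(6) - Δ_1) = 6.
Solving the tridiagonal system: m_0 = 79/8, m_1 = -25/4, m_2 = 37/8.

9.8750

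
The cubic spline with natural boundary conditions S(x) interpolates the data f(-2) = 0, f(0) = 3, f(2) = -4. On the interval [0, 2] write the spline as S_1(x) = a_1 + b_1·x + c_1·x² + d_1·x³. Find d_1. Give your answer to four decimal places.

0.3125

Write σ_i for S''(x_i). With h_i = 2, 2 and divided differences Δ_i = 3/2, -7/2, the continuity of S' gives the tridiagonal system
  2·σ_0 + 8·σ_1 + 2·σ_2 = 6(Δ_1 - Δ_0) = -30
Natural end conditions: σ_0 = σ_2 = 0.
Solving: σ_0 = 0, σ_1 = -15/4, σ_2 = 0.
On [0, 2], with S_1(x) = a_1 + b_1·x + c_1·x² + d_1·x³: c_1 = σ_1/2 = -15/8, d_1 = (σ_2 - σ_1)/(6h_1) = 5/16, b_1 = Δ_1 - h_1(2σ_1 + σ_2)/6 = -1.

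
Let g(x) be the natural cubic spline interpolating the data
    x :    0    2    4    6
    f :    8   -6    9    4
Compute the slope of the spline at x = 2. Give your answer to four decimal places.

With m_i denoting the second derivative at x_i, h_i = 2, 2, 2, and Δ_i = (y_(i+1) − y_i)/h_i = -7, 15/2, -5/2:
  2·m_0 + 8·m_1 + 2·m_2 = 6(Δ_1 - Δ_0) = 87
  2·m_1 + 8·m_2 + 2·m_3 = 6(Δ_2 - Δ_1) = -60
Natural end conditions: m_0 = m_3 = 0.
Forward elimination and back-substitution give m_0 = 0, m_1 = 68/5, m_2 = -109/10, m_3 = 0.
On [2, 4], g'(x) = b_1 + 2c_1·(x - 2) + 3d_1·(x - 2)² with b_1 = Δ_1 - h_1(2m_1 + m_2)/6 = 31/15, c_1 = m_1/2 = 34/5, d_1 = (m_2 - m_1)/(6h_1) = -49/24. So g'(2) = 31/15.

2.0667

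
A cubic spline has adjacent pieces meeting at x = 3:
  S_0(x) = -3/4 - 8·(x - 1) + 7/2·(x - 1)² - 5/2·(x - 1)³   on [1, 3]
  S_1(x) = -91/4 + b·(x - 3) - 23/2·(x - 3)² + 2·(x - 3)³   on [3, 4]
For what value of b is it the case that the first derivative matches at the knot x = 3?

S_0'(x) = -8 + 7·(x - 1) - 15/2·(x - 1)², so S_0'(3) = -24. On the right, S_1'(3) = b, so b = -24.

-24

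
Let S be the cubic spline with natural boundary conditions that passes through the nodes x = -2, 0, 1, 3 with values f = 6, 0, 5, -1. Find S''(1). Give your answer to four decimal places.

-9.6000

Write m_i for S''(x_i). With h_i = 2, 1, 2 and divided differences Δ_i = -3, 5, -3, the continuity of S' gives the tridiagonal system
  2·m_0 + 6·m_1 + 1·m_2 = 6(Δ_1 - Δ_0) = 48
  1·m_1 + 6·m_2 + 2·m_3 = 6(Δ_2 - Δ_1) = -48
Natural end conditions: m_0 = m_3 = 0.
Solving: m_0 = 0, m_1 = 48/5, m_2 = -48/5, m_3 = 0.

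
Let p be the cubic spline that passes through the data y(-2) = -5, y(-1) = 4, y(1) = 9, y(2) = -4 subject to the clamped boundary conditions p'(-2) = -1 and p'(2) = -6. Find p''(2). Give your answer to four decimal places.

30.3143

Put M_i = p'' at the i-th knot. Here h = (1, 2, 1) and Δ = (9, 5/2, -13), so the interior equations h_(i-1)·M_(i-1) + 2(h_(i-1)+h_i)·M_i + h_i·M_(i+1) = 6(Δ_i − Δ_(i-1)) read
  1·M_0 + 6·M_1 + 2·M_2 = 6(Δ_1 - Δ_0) = -39
  2·M_1 + 6·M_2 + 1·M_3 = 6(Δ_2 - Δ_1) = -93
Clamped end conditions give two more equations: 2h_0·M_0 + h_0·M_1 = 6(Δ_0 - p'(-2)) = 60 and h_2·M_2 + 2h_2·M_3 = 6(p'(2) - Δ_2) = 42.
Solving: M_0 = 1151/35, M_1 = -202/35, M_2 = -652/35, M_3 = 1061/35.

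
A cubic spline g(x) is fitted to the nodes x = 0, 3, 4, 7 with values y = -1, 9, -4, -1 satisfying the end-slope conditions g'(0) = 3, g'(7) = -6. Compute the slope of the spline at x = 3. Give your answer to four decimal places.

-10.1091

Write m_i for g''(x_i). With h_i = 3, 1, 3 and divided differences Δ_i = 10/3, -13, 1, the continuity of g' gives the tridiagonal system
  3·m_0 + 8·m_1 + 1·m_2 = 6(Δ_1 - Δ_0) = -98
  1·m_1 + 8·m_2 + 3·m_3 = 6(Δ_2 - Δ_1) = 84
Clamped end conditions give two more equations: 2h_0·m_0 + h_0·m_1 = 6(Δ_0 - g'(0)) = 2 and h_2·m_2 + 2h_2·m_3 = 6(g'(7) - Δ_2) = -42.
Solving: m_0 = 1552/165, m_1 = -998/55, m_2 = 1042/55, m_3 = -906/55.
On [3, 4], g'(x) = b_1 + 2c_1·(x - 3) + 3d_1·(x - 3)² with b_1 = Δ_1 - h_1(2m_1 + m_2)/6 = -556/55, c_1 = m_1/2 = -499/55, d_1 = (m_2 - m_1)/(6h_1) = 68/11. So g'(3) = -556/55.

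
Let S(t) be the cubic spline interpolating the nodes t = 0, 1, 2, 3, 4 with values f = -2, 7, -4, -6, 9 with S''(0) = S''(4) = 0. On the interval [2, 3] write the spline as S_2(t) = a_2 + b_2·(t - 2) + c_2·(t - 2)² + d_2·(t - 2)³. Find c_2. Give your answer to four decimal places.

Let M_i = S''(x_i). Step sizes h_i = 1, 1, 1, 1; slopes of the chords Δ_i = (y_(i+1) - y_i)/h_i = 9, -11, -2, 15.
  1·M_0 + 4·M_1 + 1·M_2 = 6(Δ_1 - Δ_0) = -120
  1·M_1 + 4·M_2 + 1·M_3 = 6(Δ_2 - Δ_1) = 54
  1·M_2 + 4·M_3 + 1·M_4 = 6(Δ_3 - Δ_2) = 102
Natural end conditions: M_0 = M_4 = 0.
Solving: M_0 = 0, M_1 = -957/28, M_2 = 117/7, M_3 = 597/28, M_4 = 0.
On [2, 3], with S_2(t) = a_2 + b_2·(t - 2) + c_2·(t - 2)² + d_2·(t - 2)³: c_2 = M_2/2 = 117/14, d_2 = (M_3 - M_2)/(6h_2) = 43/56, b_2 = Δ_2 - h_2(2M_2 + M_3)/6 = -89/8.

8.3571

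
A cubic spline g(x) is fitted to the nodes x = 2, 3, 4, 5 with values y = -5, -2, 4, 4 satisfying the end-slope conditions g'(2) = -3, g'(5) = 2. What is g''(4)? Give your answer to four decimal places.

Put m_i = g'' at the i-th knot. Here h = (1, 1, 1) and Δ = (3, 6, 0), so the interior equations h_(i-1)·m_(i-1) + 2(h_(i-1)+h_i)·m_i + h_i·m_(i+1) = 6(Δ_i − Δ_(i-1)) read
  1·m_0 + 4·m_1 + 1·m_2 = 6(Δ_1 - Δ_0) = 18
  1·m_1 + 4·m_2 + 1·m_3 = 6(Δ_2 - Δ_1) = -36
Clamped end conditions give two more equations: 2h_0·m_0 + h_0·m_1 = 6(Δ_0 - g'(2)) = 36 and h_2·m_2 + 2h_2·m_3 = 6(g'(5) - Δ_2) = 12.
Solving the tridiagonal system: m_0 = 242/15, m_1 = 56/15, m_2 = -196/15, m_3 = 188/15.

-13.0667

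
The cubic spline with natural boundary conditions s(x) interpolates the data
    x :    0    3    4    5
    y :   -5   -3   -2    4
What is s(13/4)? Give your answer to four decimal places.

-3.0111

Let m_i = s''(x_i). Step sizes h_i = 3, 1, 1; slopes of the chords Δ_i = (y_(i+1) - y_i)/h_i = 2/3, 1, 6.
  3·m_0 + 8·m_1 + 1·m_2 = 6(Δ_1 - Δ_0) = 2
  1·m_1 + 4·m_2 + 1·m_3 = 6(Δ_2 - Δ_1) = 30
Natural end conditions: m_0 = m_3 = 0.
Solving the tridiagonal system: m_0 = 0, m_1 = -22/31, m_2 = 238/31, m_3 = 0.
On [3, 4], s(x) = -3 - 4/93·(x - 3) - 11/31·(x - 3)² + 130/93·(x - 3)³.
With (x - 3) = 1/4: s(13/4) = -2987/992.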